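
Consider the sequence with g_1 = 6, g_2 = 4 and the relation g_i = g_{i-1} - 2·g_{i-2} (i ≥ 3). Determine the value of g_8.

-32

Compute successive terms:
g_3 = -8;  g_4 = -16;  g_5 = 0;  g_6 = 32;  g_7 = 32;  g_8 = -32.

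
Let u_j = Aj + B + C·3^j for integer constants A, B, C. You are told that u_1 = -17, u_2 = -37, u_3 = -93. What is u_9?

At j = 1, 2, 3: A + B + 3C = -17; 2A + B + 9C = -37; 3A + B + 27C = -93.
Subtracting the first from the second: A + 6C = -20.
Subtracting the second from the third: A + 18C = -56.
Solving: C = -3, A = -2, then B = -6.
Therefore u_9 = -18 + (-6) + (-3)·19683 = -59073.

-59073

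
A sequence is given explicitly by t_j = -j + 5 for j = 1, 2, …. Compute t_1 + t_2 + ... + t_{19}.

Over j = 1..19: Σj = 190.
Total = (-1)·190 + (5)·19 = -95.

-95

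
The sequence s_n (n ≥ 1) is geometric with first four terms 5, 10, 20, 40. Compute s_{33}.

Common ratio r = 2.
s_n = 5·2^(n-1).
s_{33} = 5·2^32 = 21474836480.

21474836480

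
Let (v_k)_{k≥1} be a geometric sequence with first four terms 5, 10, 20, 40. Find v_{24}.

41943040

Common ratio r = 2.
v_k = 5·2^(k-1).
v_{24} = 5·2^23 = 41943040.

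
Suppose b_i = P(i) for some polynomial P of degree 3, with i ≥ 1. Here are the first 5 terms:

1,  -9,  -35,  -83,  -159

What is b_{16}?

-4559

1st diffs: -10, -26, -48, -76.
2nd diffs: -16, -22, -28.
3rd diffs: -6, -6 (constant).
Newton forward-difference form: b_i = 1 + (-10)·C(i-1,1) + (-16)·C(i-1,2) + (-6)·C(i-1,3).
At i = 16: i-1 = 15, so b_{16} = 1 - 150 - 1680 - 2730 = -4559.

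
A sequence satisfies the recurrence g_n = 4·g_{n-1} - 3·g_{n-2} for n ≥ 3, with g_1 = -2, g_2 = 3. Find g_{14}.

3985803

Applying the relation repeatedly:
g_3 = 18, g_4 = 63, g_5 = 198, …, g_{11} = 147618, g_{12} = 442863, g_{13} = 1328598, g_{14} = 3985803.
(Characteristic roots are 3 and 1.)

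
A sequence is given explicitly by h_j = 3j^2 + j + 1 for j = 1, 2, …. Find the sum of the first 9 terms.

909

Over j = 1..9: Σj = 45, Σj² = 285.
Total = (3)·285 + (1)·45 + (1)·9 = 909.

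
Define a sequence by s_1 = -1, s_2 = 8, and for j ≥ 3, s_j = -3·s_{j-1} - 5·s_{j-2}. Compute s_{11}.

-9244

Iterate the recurrence:
s_3 = -19; s_4 = 17; s_5 = 44; s_6 = -217; s_7 = 431; s_8 = -208; s_9 = -1531; s_{10} = 5633; s_{11} = -9244.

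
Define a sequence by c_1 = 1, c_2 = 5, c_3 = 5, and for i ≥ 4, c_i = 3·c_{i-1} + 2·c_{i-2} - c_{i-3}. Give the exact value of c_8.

c_4 = 24  c_5 = 77  c_6 = 274  c_7 = 952  c_8 = 3327.

3327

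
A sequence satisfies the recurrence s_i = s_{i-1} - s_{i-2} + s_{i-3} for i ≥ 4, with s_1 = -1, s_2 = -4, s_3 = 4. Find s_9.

-1

Compute successive terms:
s_4 = 7; s_5 = -1; s_6 = -4; s_7 = 4; s_8 = 7; s_9 = -1.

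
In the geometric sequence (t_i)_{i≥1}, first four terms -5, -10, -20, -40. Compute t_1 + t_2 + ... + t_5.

Common ratio r = 2.
t_i = (-5)·2^(i-1).
S = (-5)·(2^5 - 1)/(2 - 1) = (-5)·(32 - 1)/(1) = -155.

-155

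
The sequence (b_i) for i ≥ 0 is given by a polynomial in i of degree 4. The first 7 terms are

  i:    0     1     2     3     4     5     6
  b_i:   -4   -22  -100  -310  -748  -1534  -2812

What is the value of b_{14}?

-55948

1st diffs: -18, -78, -210, -438, -786, -1278.
2nd diffs: -60, -132, -228, -348, -492.
3rd diffs: -72, -96, -120, -144.
4th diffs: -24, -24, -24 (constant).
Newton forward-difference form: b_i = -4 + (-18)·C(i,1) + (-60)·C(i,2) + (-72)·C(i,3) + (-24)·C(i,4).
At i = 14: i = 14, so b_{14} = -4 - 252 - 5460 - 26208 - 24024 = -55948.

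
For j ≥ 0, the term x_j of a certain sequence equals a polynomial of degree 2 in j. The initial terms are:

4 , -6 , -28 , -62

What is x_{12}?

-908

1st diffs: -10, -22, -34.
2nd diffs: -12, -12 (constant).
Newton forward-difference form: x_j = 4 + (-10)·C(j,1) + (-12)·C(j,2).
At j = 12: j = 12, so x_{12} = 4 - 120 - 792 = -908.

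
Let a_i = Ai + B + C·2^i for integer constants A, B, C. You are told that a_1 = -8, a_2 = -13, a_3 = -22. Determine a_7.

-266

At i = 1, 2, 3: A + B + 2C = -8; 2A + B + 4C = -13; 3A + B + 8C = -22.
Subtracting the first from the second: A + 2C = -5.
Subtracting the second from the third: A + 4C = -9.
Solving: C = -2, A = -1, then B = -3.
Therefore a_7 = -7 + (-3) + (-2)·128 = -266.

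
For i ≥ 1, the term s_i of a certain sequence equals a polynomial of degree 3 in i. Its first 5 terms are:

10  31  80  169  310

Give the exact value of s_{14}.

5899

1st diffs: 21, 49, 89, 141.
2nd diffs: 28, 40, 52.
3rd diffs: 12, 12 (constant).
Newton forward-difference form: s_i = 10 + 21·C(i-1,1) + 28·C(i-1,2) + 12·C(i-1,3).
At i = 14: i-1 = 13, so s_{14} = 10 + 273 + 2184 + 3432 = 5899.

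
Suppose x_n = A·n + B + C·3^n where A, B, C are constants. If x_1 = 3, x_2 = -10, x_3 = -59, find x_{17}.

The three given values yield: A + B + 3C = 3; 2A + B + 9C = -10; 3A + B + 27C = -59.
Subtracting the first from the second: A + 6C = -13.
Subtracting the second from the third: A + 18C = -49.
Solving: C = -3, A = 5, then B = 7.
So x_n = 5·n + 7 + (-3)·3^n; at n=17 this is -387420397.

-387420397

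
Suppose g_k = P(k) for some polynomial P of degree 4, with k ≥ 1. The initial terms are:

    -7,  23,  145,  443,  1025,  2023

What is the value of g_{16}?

1st diffs: 30, 122, 298, 582, 998.
2nd diffs: 92, 176, 284, 416.
3rd diffs: 84, 108, 132.
4th diffs: 24, 24 (constant).
Newton forward-difference form: g_k = -7 + 30·C(k-1,1) + 92·C(k-1,2) + 84·C(k-1,3) + 24·C(k-1,4).
At k = 16: k-1 = 15, so g_{16} = -7 + 450 + 9660 + 38220 + 32760 = 81083.

81083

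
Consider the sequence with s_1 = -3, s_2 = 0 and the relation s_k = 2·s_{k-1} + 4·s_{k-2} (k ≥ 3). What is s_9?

Compute successive terms:
s_3 = -12  s_4 = -24  s_5 = -96  s_6 = -288  s_7 = -960  s_8 = -3072  s_9 = -9984.

-9984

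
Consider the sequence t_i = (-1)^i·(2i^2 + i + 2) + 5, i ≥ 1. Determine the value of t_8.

(-1)^8 = 1; 2i^2 + i + 2 at i=8 is 138; so t_8 = 143.

143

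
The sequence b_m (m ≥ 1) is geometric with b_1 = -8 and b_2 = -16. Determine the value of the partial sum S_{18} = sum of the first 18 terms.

-2097144

Common ratio r = 2.
b_m = (-8)·2^(m-1).
S = (-8)·(2^18 - 1)/(2 - 1) = (-8)·(262144 - 1)/(1) = -2097144.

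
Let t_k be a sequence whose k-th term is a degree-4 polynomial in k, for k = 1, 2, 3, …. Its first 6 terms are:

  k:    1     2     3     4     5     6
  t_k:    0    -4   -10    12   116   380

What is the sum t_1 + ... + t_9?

6492

1st diffs: -4, -6, 22, 104, 264.
2nd diffs: -2, 28, 82, 160.
3rd diffs: 30, 54, 78.
4th diffs: 24, 24 (constant).
So t_k = k^4 - 5k^3 + 4k^2 + 4k - 4.
Continuing: 906, 1820, 3272.
Summing k = 1..9 (9 terms) gives 6492.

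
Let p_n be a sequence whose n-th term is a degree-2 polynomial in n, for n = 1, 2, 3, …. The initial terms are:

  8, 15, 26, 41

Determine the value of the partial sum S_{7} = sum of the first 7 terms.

1st diffs: 7, 11, 15.
2nd diffs: 4, 4 (constant).
Newton forward-difference form: p_n = 8 + 7·C(n-1,1) + 4·C(n-1,2).
Continuing: 60, 83, 110.
Summing n = 1..7 (7 terms) gives 343.

343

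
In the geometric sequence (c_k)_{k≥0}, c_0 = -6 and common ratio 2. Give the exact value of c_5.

c_k = (-6)·2^(k-0).
c_5 = (-6)·2^5 = -192.

-192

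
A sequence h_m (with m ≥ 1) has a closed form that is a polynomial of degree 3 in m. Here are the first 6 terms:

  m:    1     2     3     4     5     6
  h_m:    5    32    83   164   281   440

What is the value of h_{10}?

1616

1st diffs: 27, 51, 81, 117, 159.
2nd diffs: 24, 30, 36, 42.
3rd diffs: 6, 6, 6 (constant).
Newton forward-difference form: h_m = 5 + 27·C(m-1,1) + 24·C(m-1,2) + 6·C(m-1,3).
At m = 10: m-1 = 9, so h_{10} = 5 + 243 + 864 + 504 = 1616.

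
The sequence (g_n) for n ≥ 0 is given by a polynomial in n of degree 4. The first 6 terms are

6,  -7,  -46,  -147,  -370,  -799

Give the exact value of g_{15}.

1st diffs: -13, -39, -101, -223, -429.
2nd diffs: -26, -62, -122, -206.
3rd diffs: -36, -60, -84.
4th diffs: -24, -24 (constant).
Newton forward-difference form: g_n = 6 + (-13)·C(n,1) + (-26)·C(n,2) + (-36)·C(n,3) + (-24)·C(n,4).
At n = 15: n = 15, so g_{15} = 6 - 195 - 2730 - 16380 - 32760 = -52059.

-52059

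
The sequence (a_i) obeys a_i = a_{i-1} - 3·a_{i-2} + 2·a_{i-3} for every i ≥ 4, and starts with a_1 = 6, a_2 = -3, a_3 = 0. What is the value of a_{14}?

-1293

Iterate the recurrence:
a_4 = 21; a_5 = 15; a_6 = -48; …; a_{11} = -585; a_{12} = 648; a_{13} = 1821; a_{14} = -1293.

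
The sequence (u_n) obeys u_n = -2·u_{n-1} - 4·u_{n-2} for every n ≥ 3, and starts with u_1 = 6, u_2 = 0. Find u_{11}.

Applying the relation repeatedly:
u_3 = -24  u_4 = 48  u_5 = 0  u_6 = -192  u_7 = 384  u_8 = 0  u_9 = -1536  u_{10} = 3072  u_{11} = 0.

0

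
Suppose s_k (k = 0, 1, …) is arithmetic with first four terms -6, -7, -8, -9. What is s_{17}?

-23

Common difference d = -1.
s_k = -6 + (k - 0)·(-1).
s_{17} = -6 + 17·(-1) = -23.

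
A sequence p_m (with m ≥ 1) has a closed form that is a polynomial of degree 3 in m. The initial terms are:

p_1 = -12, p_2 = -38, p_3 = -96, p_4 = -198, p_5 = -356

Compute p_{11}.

-3152

1st diffs: -26, -58, -102, -158.
2nd diffs: -32, -44, -56.
3rd diffs: -12, -12 (constant).
Newton forward-difference form: p_m = -12 + (-26)·C(m-1,1) + (-32)·C(m-1,2) + (-12)·C(m-1,3).
At m = 11: m-1 = 10, so p_{11} = -12 - 260 - 1440 - 1440 = -3152.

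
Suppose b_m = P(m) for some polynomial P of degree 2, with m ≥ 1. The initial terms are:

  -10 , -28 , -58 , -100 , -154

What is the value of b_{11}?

1st diffs: -18, -30, -42, -54.
2nd diffs: -12, -12, -12 (constant).
Newton forward-difference form: b_m = -10 + (-18)·C(m-1,1) + (-12)·C(m-1,2).
At m = 11: m-1 = 10, so b_{11} = -10 - 180 - 540 = -730.

-730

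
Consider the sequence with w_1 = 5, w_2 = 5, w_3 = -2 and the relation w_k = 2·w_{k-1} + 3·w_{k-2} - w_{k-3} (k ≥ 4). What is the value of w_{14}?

Compute successive terms:
w_4 = 6  w_5 = 1  w_6 = 22  …  w_{11} = 3418  w_{12} = 10011  w_{13} = 29086  w_{14} = 84787.

84787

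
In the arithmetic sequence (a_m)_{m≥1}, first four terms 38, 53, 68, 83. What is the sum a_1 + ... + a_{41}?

13858

Common difference d = 15.
a_m = 38 + (m - 1)·15.
a_{41} = 638; S = 41·(38 + 638)/2 = 13858.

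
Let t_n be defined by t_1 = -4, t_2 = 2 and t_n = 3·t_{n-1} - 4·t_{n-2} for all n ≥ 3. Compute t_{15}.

Step forward from the initial values:
t_3 = 22  t_4 = 58  t_5 = 86  …  t_{12} = 13114  t_{13} = 28886  t_{14} = 34202  t_{15} = -12938.

-12938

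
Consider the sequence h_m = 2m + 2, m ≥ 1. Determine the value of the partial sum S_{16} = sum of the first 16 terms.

Over m = 1..16: Σm = 136.
Total = (2)·136 + (2)·16 = 304.

304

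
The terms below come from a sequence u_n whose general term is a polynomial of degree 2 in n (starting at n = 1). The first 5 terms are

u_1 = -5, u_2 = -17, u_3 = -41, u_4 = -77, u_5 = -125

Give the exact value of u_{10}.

-545

1st diffs: -12, -24, -36, -48.
2nd diffs: -12, -12, -12 (constant).
So u_n = -6n^2 + 6n - 5.
Evaluating at n = 10 gives u_{10} = -545.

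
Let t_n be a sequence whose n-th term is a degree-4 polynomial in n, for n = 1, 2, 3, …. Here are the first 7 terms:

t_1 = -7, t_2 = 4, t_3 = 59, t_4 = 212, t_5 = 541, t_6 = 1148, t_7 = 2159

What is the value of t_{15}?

1st diffs: 11, 55, 153, 329, 607, 1011.
2nd diffs: 44, 98, 176, 278, 404.
3rd diffs: 54, 78, 102, 126.
4th diffs: 24, 24, 24 (constant).
Newton forward-difference form: t_n = -7 + 11·C(n-1,1) + 44·C(n-1,2) + 54·C(n-1,3) + 24·C(n-1,4).
At n = 15: n-1 = 14, so t_{15} = -7 + 154 + 4004 + 19656 + 24024 = 47831.

47831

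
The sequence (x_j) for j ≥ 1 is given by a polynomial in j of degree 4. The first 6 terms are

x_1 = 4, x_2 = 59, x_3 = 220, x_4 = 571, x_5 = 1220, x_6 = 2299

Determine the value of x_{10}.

1st diffs: 55, 161, 351, 649, 1079.
2nd diffs: 106, 190, 298, 430.
3rd diffs: 84, 108, 132.
4th diffs: 24, 24 (constant).
Newton forward-difference form: x_j = 4 + 55·C(j-1,1) + 106·C(j-1,2) + 84·C(j-1,3) + 24·C(j-1,4).
At j = 10: j-1 = 9, so x_{10} = 4 + 495 + 3816 + 7056 + 3024 = 14395.

14395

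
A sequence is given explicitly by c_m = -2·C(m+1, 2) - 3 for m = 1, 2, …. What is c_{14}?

-213

C(15, 2) = 105, so c_{14} = -213.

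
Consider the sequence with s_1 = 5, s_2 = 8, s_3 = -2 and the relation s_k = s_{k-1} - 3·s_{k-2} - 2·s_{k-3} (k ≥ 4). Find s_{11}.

Applying the relation repeatedly:
s_4 = -36;  s_5 = -46;  s_6 = 66;  s_7 = 276;  s_8 = 170;  s_9 = -790;  s_{10} = -1852;  s_{11} = 178.

178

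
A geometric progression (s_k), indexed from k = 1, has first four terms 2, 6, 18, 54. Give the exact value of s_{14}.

3188646

Common ratio r = 3.
s_k = 2·3^(k-1).
s_{14} = 2·3^13 = 3188646.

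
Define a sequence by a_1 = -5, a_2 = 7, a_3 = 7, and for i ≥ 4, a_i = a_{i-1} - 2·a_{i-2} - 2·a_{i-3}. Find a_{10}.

-45

a_4 = 3; a_5 = -25; a_6 = -45; a_7 = -1; a_8 = 139; a_9 = 231; a_{10} = -45.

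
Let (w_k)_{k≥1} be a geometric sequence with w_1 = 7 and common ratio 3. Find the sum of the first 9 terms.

68887

w_k = 7·3^(k-1).
S = 7·(3^9 - 1)/(3 - 1) = 7·(19683 - 1)/(2) = 68887.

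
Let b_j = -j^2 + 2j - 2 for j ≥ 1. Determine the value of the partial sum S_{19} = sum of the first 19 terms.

Over j = 1..19: Σj = 190, Σj² = 2470.
Total = (-1)·2470 + (2)·190 + (-2)·19 = -2128.

-2128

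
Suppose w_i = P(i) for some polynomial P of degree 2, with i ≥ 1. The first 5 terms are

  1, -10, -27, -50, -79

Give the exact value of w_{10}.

1st diffs: -11, -17, -23, -29.
2nd diffs: -6, -6, -6 (constant).
So w_i = -3i^2 - 2i + 6.
Evaluating at i = 10 gives w_{10} = -314.

-314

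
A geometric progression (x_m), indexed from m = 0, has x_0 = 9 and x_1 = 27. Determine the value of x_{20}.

31381059609

Common ratio r = 3.
x_m = 9·3^(m-0).
x_{20} = 9·3^20 = 31381059609.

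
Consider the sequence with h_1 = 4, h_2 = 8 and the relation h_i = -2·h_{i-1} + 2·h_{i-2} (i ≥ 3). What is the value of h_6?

h_3 = -8;  h_4 = 32;  h_5 = -80;  h_6 = 224.

224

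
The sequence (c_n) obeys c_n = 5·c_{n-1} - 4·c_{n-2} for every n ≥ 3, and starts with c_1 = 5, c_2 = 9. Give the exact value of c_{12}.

5592409

Step forward from the initial values:
c_3 = 25, c_4 = 89, c_5 = 345, c_6 = 1369, c_7 = 5465, c_8 = 21849, c_9 = 87385, c_{10} = 349529, c_{11} = 1398105, c_{12} = 5592409.
(Characteristic roots are 4 and 1.)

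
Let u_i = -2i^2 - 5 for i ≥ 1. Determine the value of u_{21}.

u_{21} = -2·21^2 - 5 = -887.

-887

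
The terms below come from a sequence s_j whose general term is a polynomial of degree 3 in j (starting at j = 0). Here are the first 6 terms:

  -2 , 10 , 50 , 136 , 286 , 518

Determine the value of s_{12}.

1st diffs: 12, 40, 86, 150, 232.
2nd diffs: 28, 46, 64, 82.
3rd diffs: 18, 18, 18 (constant).
Newton forward-difference form: s_j = -2 + 12·C(j,1) + 28·C(j,2) + 18·C(j,3).
At j = 12: j = 12, so s_{12} = -2 + 144 + 1848 + 3960 = 5950.

5950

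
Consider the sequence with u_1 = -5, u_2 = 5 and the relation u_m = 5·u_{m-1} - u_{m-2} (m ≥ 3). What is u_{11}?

Step forward from the initial values:
u_3 = 30; u_4 = 145; u_5 = 695; u_6 = 3330; u_7 = 15955; u_8 = 76445; u_9 = 366270; u_{10} = 1754905; u_{11} = 8408255.

8408255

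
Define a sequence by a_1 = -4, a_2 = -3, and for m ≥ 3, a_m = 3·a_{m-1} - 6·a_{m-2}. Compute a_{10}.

Iterate the recurrence:
a_3 = 15;  a_4 = 63;  a_5 = 99;  a_6 = -81;  a_7 = -837;  a_8 = -2025;  a_9 = -1053;  a_{10} = 8991.

8991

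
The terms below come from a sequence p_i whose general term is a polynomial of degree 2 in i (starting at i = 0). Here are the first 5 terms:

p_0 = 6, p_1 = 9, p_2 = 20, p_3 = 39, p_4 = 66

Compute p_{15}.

891

1st diffs: 3, 11, 19, 27.
2nd diffs: 8, 8, 8 (constant).
So p_i = 4i^2 - i + 6.
Evaluating at i = 15 gives p_{15} = 891.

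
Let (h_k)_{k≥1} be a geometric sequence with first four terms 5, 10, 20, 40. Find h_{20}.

2621440

Common ratio r = 2.
h_k = 5·2^(k-1).
h_{20} = 5·2^19 = 2621440.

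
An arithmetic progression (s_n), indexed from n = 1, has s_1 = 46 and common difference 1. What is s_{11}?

56

s_n = 46 + (n - 1)·1.
s_{11} = 46 + 10·1 = 56.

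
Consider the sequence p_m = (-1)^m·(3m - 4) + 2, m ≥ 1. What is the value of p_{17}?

-45

(-1)^17 = -1; 3m - 4 at m=17 is 47; so p_{17} = -45.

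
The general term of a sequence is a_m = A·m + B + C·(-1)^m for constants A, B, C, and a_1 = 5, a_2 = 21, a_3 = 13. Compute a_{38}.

Plug in m = 1, 2, 3: A + B - C = 5; 2A + B + C = 21; 3A + B - C = 13.
Subtracting the first from the second: A + 2C = 16.
Subtracting the second from the third: A - 2C = -8.
Solving: C = 6, A = 4, then B = 7.
Hence a_{38} = 4·38 + 7 + 6·1 = 165.

165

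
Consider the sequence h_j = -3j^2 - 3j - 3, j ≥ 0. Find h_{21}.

-1389

h_{21} = -3·21^2 - 3·21 - 3 = -1389.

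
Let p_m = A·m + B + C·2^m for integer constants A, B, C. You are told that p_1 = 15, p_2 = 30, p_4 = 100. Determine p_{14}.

81990

Write the equations: A + B + 2C = 15; 2A + B + 4C = 30; 4A + B + 16C = 100.
Subtracting the first from the second: A + 2C = 15.
Subtracting the second from the third: 2A + 12C = 70.
Solving: C = 5, A = 5, then B = 0.
So p_m = 5·m + 0 + 5·2^m; at m=14 this is 81990.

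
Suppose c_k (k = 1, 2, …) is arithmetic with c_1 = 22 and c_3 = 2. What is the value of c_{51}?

-478

Common difference d = (2 - 22) / (3 - 1) = -10.
c_k = 22 + (k - 1)·(-10).
c_{51} = 22 + 50·(-10) = -478.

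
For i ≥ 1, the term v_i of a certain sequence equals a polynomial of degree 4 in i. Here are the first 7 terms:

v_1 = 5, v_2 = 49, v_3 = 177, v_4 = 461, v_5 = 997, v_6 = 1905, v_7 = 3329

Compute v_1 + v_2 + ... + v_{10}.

1st diffs: 44, 128, 284, 536, 908, 1424.
2nd diffs: 84, 156, 252, 372, 516.
3rd diffs: 72, 96, 120, 144.
4th diffs: 24, 24, 24 (constant).
Newton forward-difference form: v_i = 5 + 44·C(i-1,1) + 84·C(i-1,2) + 72·C(i-1,3) + 24·C(i-1,4).
Continuing: 5437, 8421, 12497.
Summing i = 1..10 (10 terms) gives 33278.

33278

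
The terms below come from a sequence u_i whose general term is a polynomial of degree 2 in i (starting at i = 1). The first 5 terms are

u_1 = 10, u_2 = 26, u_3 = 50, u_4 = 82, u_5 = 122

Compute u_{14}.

1st diffs: 16, 24, 32, 40.
2nd diffs: 8, 8, 8 (constant).
Newton forward-difference form: u_i = 10 + 16·C(i-1,1) + 8·C(i-1,2).
At i = 14: i-1 = 13, so u_{14} = 10 + 208 + 624 = 842.

842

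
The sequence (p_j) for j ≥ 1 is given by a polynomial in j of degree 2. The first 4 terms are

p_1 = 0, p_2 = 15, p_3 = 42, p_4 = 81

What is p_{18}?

1887

1st diffs: 15, 27, 39.
2nd diffs: 12, 12 (constant).
Newton forward-difference form: p_j = 15·C(j-1,1) + 12·C(j-1,2).
At j = 18: j-1 = 17, so p_{18} = 255 + 1632 = 1887.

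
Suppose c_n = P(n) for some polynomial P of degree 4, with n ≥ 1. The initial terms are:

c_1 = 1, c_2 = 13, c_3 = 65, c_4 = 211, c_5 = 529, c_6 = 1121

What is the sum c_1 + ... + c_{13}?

81887

1st diffs: 12, 52, 146, 318, 592.
2nd diffs: 40, 94, 172, 274.
3rd diffs: 54, 78, 102.
4th diffs: 24, 24 (constant).
So c_n = n^4 - n^3 + n^2 + n - 1.
Continuing: …, 2113, 3655, 5921, 9109, …, c_{13} = 26545.
Summing n = 1..13 (13 terms) gives 81887.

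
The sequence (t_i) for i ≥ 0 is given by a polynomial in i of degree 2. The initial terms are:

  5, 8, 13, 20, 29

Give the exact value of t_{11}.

1st diffs: 3, 5, 7, 9.
2nd diffs: 2, 2, 2 (constant).
So t_i = i^2 + 2i + 5.
Evaluating at i = 11 gives t_{11} = 148.

148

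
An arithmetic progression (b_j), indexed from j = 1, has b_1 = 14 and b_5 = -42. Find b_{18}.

-224

Common difference d = (-42 - 14) / (5 - 1) = -14.
b_j = 14 + (j - 1)·(-14).
b_{18} = 14 + 17·(-14) = -224.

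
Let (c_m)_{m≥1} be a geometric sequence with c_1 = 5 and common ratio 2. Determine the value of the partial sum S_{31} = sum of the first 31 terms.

c_m = 5·2^(m-1).
S = 5·(2^31 - 1)/(2 - 1) = 5·(2147483648 - 1)/(1) = 10737418235.

10737418235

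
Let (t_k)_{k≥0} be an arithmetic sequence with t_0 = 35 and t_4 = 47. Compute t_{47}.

176

Common difference d = (47 - 35) / (4 - 0) = 3.
t_k = 35 + (k - 0)·3.
t_{47} = 35 + 47·3 = 176.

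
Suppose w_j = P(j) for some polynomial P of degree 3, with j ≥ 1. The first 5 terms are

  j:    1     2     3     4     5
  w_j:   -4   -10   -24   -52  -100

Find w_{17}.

1st diffs: -6, -14, -28, -48.
2nd diffs: -8, -14, -20.
3rd diffs: -6, -6 (constant).
So w_j = -j^3 + 2j^2 - 5j.
Evaluating at j = 17 gives w_{17} = -4420.

-4420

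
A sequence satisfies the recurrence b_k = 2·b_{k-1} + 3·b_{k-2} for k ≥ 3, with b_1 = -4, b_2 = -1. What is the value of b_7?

-914

Compute successive terms:
b_3 = -14  b_4 = -31  b_5 = -104  b_6 = -301  b_7 = -914.
(Characteristic roots are 3 and -1.)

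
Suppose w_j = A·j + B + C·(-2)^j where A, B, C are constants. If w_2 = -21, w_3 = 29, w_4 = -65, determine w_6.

-253

The three given values yield: 2A + B + 4C = -21; 3A + B - 8C = 29; 4A + B + 16C = -65.
Subtracting the first from the second: A - 12C = 50.
Subtracting the second from the third: A + 24C = -94.
Solving: C = -4, A = 2, then B = -9.
So w_j = 2·j + (-9) + (-4)·(-2)^j; at j=6 this is -253.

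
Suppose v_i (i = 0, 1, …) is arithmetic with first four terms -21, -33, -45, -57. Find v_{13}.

-177

Common difference d = -12.
v_i = -21 + (i - 0)·(-12).
v_{13} = -21 + 13·(-12) = -177.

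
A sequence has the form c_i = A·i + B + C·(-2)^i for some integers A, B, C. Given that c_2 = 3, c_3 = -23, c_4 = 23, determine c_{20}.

The three given values yield: 2A + B + 4C = 3; 3A + B - 8C = -23; 4A + B + 16C = 23.
Subtracting the first from the second: A - 12C = -26.
Subtracting the second from the third: A + 24C = 46.
Solving: C = 2, A = -2, then B = -1.
Therefore c_{20} = -40 + (-1) + 2·1048576 = 2097111.

2097111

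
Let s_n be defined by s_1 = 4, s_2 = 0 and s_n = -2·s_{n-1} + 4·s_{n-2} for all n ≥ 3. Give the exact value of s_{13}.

1458176

Step forward from the initial values:
s_3 = 16, s_4 = -32, s_5 = 128, …, s_{10} = -43008, s_{11} = 139264, s_{12} = -450560, s_{13} = 1458176.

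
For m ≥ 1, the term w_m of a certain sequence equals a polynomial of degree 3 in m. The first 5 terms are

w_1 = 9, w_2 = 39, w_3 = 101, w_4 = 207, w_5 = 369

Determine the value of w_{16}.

9279

1st diffs: 30, 62, 106, 162.
2nd diffs: 32, 44, 56.
3rd diffs: 12, 12 (constant).
So w_m = 2m^3 + 4m^2 + 4m - 1.
Evaluating at m = 16 gives w_{16} = 9279.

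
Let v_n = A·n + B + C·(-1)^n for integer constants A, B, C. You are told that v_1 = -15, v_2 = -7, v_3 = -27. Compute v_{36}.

At n = 1, 2, 3: A + B - C = -15; 2A + B + C = -7; 3A + B - C = -27.
Subtracting the first from the second: A + 2C = 8.
Subtracting the second from the third: A - 2C = -20.
Solving: C = 7, A = -6, then B = -2.
So v_n = -6·n + (-2) + 7·(-1)^n; at n=36 this is -211.

-211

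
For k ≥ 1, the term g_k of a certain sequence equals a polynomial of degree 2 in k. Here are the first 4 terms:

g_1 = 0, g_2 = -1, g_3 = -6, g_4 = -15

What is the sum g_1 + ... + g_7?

1st diffs: -1, -5, -9.
2nd diffs: -4, -4 (constant).
So g_k = -2k^2 + 5k - 3.
Continuing: -28, -45, -66.
Summing k = 1..7 (7 terms) gives -161.

-161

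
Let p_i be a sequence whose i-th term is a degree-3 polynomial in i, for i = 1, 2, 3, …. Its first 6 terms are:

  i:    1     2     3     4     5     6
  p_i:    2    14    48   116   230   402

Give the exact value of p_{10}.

1st diffs: 12, 34, 68, 114, 172.
2nd diffs: 22, 34, 46, 58.
3rd diffs: 12, 12, 12 (constant).
So p_i = 2i^3 - i^2 + i.
Evaluating at i = 10 gives p_{10} = 1910.

1910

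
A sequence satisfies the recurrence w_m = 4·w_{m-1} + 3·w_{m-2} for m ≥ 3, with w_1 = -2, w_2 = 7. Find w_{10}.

1087543

Iterate the recurrence:
w_3 = 22; w_4 = 109; w_5 = 502; w_6 = 2335; w_7 = 10846; w_8 = 50389; w_9 = 234094; w_{10} = 1087543.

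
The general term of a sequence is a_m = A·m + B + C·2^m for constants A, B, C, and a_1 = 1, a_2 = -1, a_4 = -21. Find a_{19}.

The three given values yield: A + B + 2C = 1; 2A + B + 4C = -1; 4A + B + 16C = -21.
Subtracting the first from the second: A + 2C = -2.
Subtracting the second from the third: 2A + 12C = -20.
Solving: C = -2, A = 2, then B = 3.
So a_m = 2·m + 3 + (-2)·2^m; at m=19 this is -1048535.

-1048535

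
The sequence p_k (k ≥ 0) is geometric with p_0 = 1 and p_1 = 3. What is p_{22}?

Common ratio r = 3.
p_k = 1·3^(k-0).
p_{22} = 1·3^22 = 31381059609.

31381059609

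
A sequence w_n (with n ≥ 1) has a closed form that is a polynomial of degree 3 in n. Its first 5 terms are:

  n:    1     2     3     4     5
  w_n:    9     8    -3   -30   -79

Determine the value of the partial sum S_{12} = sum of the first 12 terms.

-5128

1st diffs: -1, -11, -27, -49.
2nd diffs: -10, -16, -22.
3rd diffs: -6, -6 (constant).
So w_n = -n^3 + n^2 + 3n + 6.
Continuing: …, -156, -267, -418, -615, …, w_{12} = -1542.
Summing n = 1..12 (12 terms) gives -5128.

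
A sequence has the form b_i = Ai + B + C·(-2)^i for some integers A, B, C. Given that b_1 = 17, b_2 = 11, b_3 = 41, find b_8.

Write the equations: A + B - 2C = 17; 2A + B + 4C = 11; 3A + B - 8C = 41.
Subtracting the first from the second: A + 6C = -6.
Subtracting the second from the third: A - 12C = 30.
Solving: C = -2, A = 6, then B = 7.
Therefore b_8 = 48 + 7 + (-2)·256 = -457.

-457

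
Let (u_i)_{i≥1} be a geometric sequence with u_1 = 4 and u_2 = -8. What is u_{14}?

-32768

Common ratio r = -2.
u_i = 4·(-2)^(i-1).
u_{14} = 4·(-2)^13 = -32768.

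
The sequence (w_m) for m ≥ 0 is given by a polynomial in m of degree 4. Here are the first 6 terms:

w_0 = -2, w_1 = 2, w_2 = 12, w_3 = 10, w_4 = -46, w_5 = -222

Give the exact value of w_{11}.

-10518

1st diffs: 4, 10, -2, -56, -176.
2nd diffs: 6, -12, -54, -120.
3rd diffs: -18, -42, -66.
4th diffs: -24, -24 (constant).
So w_m = -m^4 + 3m^3 + m^2 + m - 2.
Evaluating at m = 11 gives w_{11} = -10518.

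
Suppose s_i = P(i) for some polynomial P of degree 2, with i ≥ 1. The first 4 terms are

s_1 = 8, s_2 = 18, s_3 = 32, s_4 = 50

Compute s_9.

1st diffs: 10, 14, 18.
2nd diffs: 4, 4 (constant).
Newton forward-difference form: s_i = 8 + 10·C(i-1,1) + 4·C(i-1,2).
At i = 9: i-1 = 8, so s_9 = 8 + 80 + 112 = 200.

200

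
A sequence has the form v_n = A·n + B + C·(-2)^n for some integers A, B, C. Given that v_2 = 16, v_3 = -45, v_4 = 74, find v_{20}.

5242858

Plug in n = 2, 3, 4: 2A + B + 4C = 16; 3A + B - 8C = -45; 4A + B + 16C = 74.
Subtracting the first from the second: A - 12C = -61.
Subtracting the second from the third: A + 24C = 119.
Solving: C = 5, A = -1, then B = -2.
So v_n = -1·n + (-2) + 5·(-2)^n; at n=20 this is 5242858.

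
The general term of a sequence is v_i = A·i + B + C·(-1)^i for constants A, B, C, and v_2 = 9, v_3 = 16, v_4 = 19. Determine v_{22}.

109

The three given values yield: 2A + B + C = 9; 3A + B - C = 16; 4A + B + C = 19.
Subtracting the first from the second: A - 2C = 7.
Subtracting the second from the third: A + 2C = 3.
Solving: C = -1, A = 5, then B = 0.
Therefore v_{22} = 110 + 0 + (-1)·1 = 109.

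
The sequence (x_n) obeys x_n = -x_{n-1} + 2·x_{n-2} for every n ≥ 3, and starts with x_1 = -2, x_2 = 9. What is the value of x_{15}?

-60073

Step forward from the initial values:
x_3 = -13, x_4 = 31, x_5 = -57, …, x_{12} = 7511, x_{13} = -15017, x_{14} = 30039, x_{15} = -60073.
(Characteristic roots are 1 and -2.)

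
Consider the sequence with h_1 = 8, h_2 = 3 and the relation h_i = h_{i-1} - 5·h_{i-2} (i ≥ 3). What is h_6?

Compute successive terms:
h_3 = -37;  h_4 = -52;  h_5 = 133;  h_6 = 393.

393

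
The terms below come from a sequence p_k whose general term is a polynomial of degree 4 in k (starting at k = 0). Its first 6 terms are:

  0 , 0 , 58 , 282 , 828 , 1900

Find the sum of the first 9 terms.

1st diffs: 0, 58, 224, 546, 1072.
2nd diffs: 58, 166, 322, 526.
3rd diffs: 108, 156, 204.
4th diffs: 48, 48 (constant).
Newton forward-difference form: p_k = 58·C(k,2) + 108·C(k,3) + 48·C(k,4).
Continuing: 3750, 6678, 11032.
Summing k = 0..8 (9 terms) gives 24528.

24528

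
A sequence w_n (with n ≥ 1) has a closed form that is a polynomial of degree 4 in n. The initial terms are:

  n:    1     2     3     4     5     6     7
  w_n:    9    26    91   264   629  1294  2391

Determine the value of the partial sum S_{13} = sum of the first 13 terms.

1st diffs: 17, 65, 173, 365, 665, 1097.
2nd diffs: 48, 108, 192, 300, 432.
3rd diffs: 60, 84, 108, 132.
4th diffs: 24, 24, 24 (constant).
Newton forward-difference form: w_n = 9 + 17·C(n-1,1) + 48·C(n-1,2) + 60·C(n-1,3) + 24·C(n-1,4).
Continuing: …, 4076, 6529, 9954, 14579, …, w_{13} = 28461.
Summing n = 1..13 (13 terms) gives 88959.

88959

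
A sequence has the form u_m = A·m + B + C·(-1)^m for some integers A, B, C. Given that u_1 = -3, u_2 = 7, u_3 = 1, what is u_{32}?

67

At m = 1, 2, 3: A + B - C = -3; 2A + B + C = 7; 3A + B - C = 1.
Subtracting the first from the second: A + 2C = 10.
Subtracting the second from the third: A - 2C = -6.
Solving: C = 4, A = 2, then B = -1.
Hence u_{32} = 2·32 + (-1) + 4·1 = 67.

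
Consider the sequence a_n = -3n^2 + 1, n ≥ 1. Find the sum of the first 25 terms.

-16550

Over n = 1..25: Σn = 325, Σn² = 5525.
Total = (-3)·5525 + (1)·25 = -16550.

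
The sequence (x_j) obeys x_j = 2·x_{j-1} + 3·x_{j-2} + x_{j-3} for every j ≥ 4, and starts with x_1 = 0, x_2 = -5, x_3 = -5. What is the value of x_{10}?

-19725

x_4 = -25; x_5 = -70; x_6 = -220; x_7 = -675; x_8 = -2080; x_9 = -6405; x_{10} = -19725.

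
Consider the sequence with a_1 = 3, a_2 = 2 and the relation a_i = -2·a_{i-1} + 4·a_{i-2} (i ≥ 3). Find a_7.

a_3 = 8  a_4 = -8  a_5 = 48  a_6 = -128  a_7 = 448.

448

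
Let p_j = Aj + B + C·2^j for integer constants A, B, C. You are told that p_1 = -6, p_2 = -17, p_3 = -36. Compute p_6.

-269

The three given values yield: A + B + 2C = -6; 2A + B + 4C = -17; 3A + B + 8C = -36.
Subtracting the first from the second: A + 2C = -11.
Subtracting the second from the third: A + 4C = -19.
Solving: C = -4, A = -3, then B = 5.
Hence p_6 = -3·6 + 5 + (-4)·64 = -269.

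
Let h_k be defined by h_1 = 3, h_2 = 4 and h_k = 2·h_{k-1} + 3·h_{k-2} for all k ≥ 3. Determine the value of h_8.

3826

Applying the relation repeatedly:
h_3 = 17  h_4 = 46  h_5 = 143  h_6 = 424  h_7 = 1277  h_8 = 3826.
(Characteristic roots are 3 and -1.)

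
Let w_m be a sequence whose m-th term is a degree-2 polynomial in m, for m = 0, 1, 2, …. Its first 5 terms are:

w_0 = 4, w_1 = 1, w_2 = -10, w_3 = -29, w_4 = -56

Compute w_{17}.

1st diffs: -3, -11, -19, -27.
2nd diffs: -8, -8, -8 (constant).
Newton forward-difference form: w_m = 4 + (-3)·C(m,1) + (-8)·C(m,2).
At m = 17: m = 17, so w_{17} = 4 - 51 - 1088 = -1135.

-1135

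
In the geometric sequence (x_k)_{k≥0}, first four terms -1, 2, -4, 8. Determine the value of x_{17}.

131072

Common ratio r = -2.
x_k = (-1)·(-2)^(k-0).
x_{17} = (-1)·(-2)^17 = 131072.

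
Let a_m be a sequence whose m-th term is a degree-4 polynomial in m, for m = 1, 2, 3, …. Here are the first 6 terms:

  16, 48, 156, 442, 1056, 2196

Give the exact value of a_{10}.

17656

1st diffs: 32, 108, 286, 614, 1140.
2nd diffs: 76, 178, 328, 526.
3rd diffs: 102, 150, 198.
4th diffs: 48, 48 (constant).
Newton forward-difference form: a_m = 16 + 32·C(m-1,1) + 76·C(m-1,2) + 102·C(m-1,3) + 48·C(m-1,4).
At m = 10: m-1 = 9, so a_{10} = 16 + 288 + 2736 + 8568 + 6048 = 17656.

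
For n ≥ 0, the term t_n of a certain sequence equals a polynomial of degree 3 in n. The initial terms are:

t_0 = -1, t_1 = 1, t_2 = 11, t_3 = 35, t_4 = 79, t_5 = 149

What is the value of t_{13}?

1st diffs: 2, 10, 24, 44, 70.
2nd diffs: 8, 14, 20, 26.
3rd diffs: 6, 6, 6 (constant).
Newton forward-difference form: t_n = -1 + 2·C(n,1) + 8·C(n,2) + 6·C(n,3).
At n = 13: n = 13, so t_{13} = -1 + 26 + 624 + 1716 = 2365.

2365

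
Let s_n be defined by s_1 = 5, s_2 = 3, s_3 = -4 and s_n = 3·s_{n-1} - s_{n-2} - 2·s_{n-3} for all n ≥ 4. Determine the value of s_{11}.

s_4 = -25  s_5 = -77  s_6 = -198  s_7 = -467  s_8 = -1049  s_9 = -2284  s_{10} = -4869  s_{11} = -10225.

-10225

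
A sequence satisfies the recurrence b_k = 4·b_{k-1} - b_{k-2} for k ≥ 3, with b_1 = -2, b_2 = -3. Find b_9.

-26770

Iterate the recurrence:
b_3 = -10  b_4 = -37  b_5 = -138  b_6 = -515  b_7 = -1922  b_8 = -7173  b_9 = -26770.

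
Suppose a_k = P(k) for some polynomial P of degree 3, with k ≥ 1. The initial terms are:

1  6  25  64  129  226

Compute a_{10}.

1054

1st diffs: 5, 19, 39, 65, 97.
2nd diffs: 14, 20, 26, 32.
3rd diffs: 6, 6, 6 (constant).
So a_k = k^3 + k^2 - 5k + 4.
Evaluating at k = 10 gives a_{10} = 1054.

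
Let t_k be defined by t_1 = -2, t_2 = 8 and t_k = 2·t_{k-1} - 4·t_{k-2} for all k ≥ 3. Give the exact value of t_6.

-192

Applying the relation repeatedly:
t_3 = 24, t_4 = 16, t_5 = -64, t_6 = -192.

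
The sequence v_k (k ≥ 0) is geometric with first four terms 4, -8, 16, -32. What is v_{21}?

Common ratio r = -2.
v_k = 4·(-2)^(k-0).
v_{21} = 4·(-2)^21 = -8388608.

-8388608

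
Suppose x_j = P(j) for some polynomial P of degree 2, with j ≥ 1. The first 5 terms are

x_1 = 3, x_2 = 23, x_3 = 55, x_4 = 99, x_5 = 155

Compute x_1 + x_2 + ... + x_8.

1st diffs: 20, 32, 44, 56.
2nd diffs: 12, 12, 12 (constant).
Newton forward-difference form: x_j = 3 + 20·C(j-1,1) + 12·C(j-1,2).
Continuing: 223, 303, 395.
Summing j = 1..8 (8 terms) gives 1256.

1256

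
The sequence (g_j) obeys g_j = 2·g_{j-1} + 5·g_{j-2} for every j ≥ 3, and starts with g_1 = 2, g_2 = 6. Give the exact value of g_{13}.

Applying the relation repeatedly:
g_3 = 22  g_4 = 74  g_5 = 258  …  g_{10} = 125606  g_{11} = 433302  g_{12} = 1494634  g_{13} = 5155778.

5155778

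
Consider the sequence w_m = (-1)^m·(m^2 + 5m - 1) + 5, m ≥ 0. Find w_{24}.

700

(-1)^24 = 1; m^2 + 5m - 1 at m=24 is 695; so w_{24} = 700.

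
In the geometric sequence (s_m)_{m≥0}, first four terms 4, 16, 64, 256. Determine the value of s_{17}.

68719476736

Common ratio r = 4.
s_m = 4·4^(m-0).
s_{17} = 4·4^17 = 68719476736.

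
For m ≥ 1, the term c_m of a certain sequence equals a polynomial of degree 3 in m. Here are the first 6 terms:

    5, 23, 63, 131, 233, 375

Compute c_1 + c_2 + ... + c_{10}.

1st diffs: 18, 40, 68, 102, 142.
2nd diffs: 22, 28, 34, 40.
3rd diffs: 6, 6, 6 (constant).
Newton forward-difference form: c_m = 5 + 18·C(m-1,1) + 22·C(m-1,2) + 6·C(m-1,3).
Continuing: 563, 803, 1101, 1463.
Summing m = 1..10 (10 terms) gives 4760.

4760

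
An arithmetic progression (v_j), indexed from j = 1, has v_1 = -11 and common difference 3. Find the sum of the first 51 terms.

3264

v_j = -11 + (j - 1)·3.
v_{51} = 139; S = 51·(-11 + 139)/2 = 3264.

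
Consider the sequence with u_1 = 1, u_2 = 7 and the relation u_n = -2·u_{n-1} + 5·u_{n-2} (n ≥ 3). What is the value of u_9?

Compute successive terms:
u_3 = -9;  u_4 = 53;  u_5 = -151;  u_6 = 567;  u_7 = -1889;  u_8 = 6613;  u_9 = -22671.

-22671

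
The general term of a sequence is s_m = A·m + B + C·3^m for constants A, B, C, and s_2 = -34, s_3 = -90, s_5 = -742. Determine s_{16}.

The three given values yield: 2A + B + 9C = -34; 3A + B + 27C = -90; 5A + B + 243C = -742.
Subtracting the first from the second: A + 18C = -56.
Subtracting the second from the third: 2A + 216C = -652.
Solving: C = -3, A = -2, then B = -3.
Hence s_{16} = -2·16 + (-3) + (-3)·43046721 = -129140198.

-129140198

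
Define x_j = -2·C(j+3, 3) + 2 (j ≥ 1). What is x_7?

C(10, 3) = 120, so x_7 = -238.

-238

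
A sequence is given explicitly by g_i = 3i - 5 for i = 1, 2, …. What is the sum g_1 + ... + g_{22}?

649

Over i = 1..22: Σi = 253.
Total = (3)·253 + (-5)·22 = 649.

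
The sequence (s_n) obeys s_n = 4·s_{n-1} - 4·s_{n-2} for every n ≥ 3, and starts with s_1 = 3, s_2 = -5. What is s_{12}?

Iterate the recurrence:
s_3 = -32, s_4 = -108, s_5 = -304, s_6 = -784, s_7 = -1920, s_8 = -4544, s_9 = -10496, s_{10} = -23808, s_{11} = -53248, s_{12} = -117760.
(Characteristic roots are 2 and 2.)

-117760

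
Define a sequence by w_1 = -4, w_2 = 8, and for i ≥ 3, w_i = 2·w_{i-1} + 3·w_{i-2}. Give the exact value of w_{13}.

531436

Compute successive terms:
w_3 = 4  w_4 = 32  w_5 = 76  …  w_{10} = 19688  w_{11} = 59044  w_{12} = 177152  w_{13} = 531436.
(Characteristic roots are 3 and -1.)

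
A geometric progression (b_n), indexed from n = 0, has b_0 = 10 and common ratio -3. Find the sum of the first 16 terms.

b_n = 10·(-3)^(n-0).
S = 10·((-3)^16 - 1)/(-3 - 1) = 10·(43046721 - 1)/(-4) = -107616800.

-107616800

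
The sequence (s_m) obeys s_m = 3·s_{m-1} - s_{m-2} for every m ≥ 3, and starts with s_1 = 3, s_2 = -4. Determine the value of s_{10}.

-13297

Compute successive terms:
s_3 = -15;  s_4 = -41;  s_5 = -108;  s_6 = -283;  s_7 = -741;  s_8 = -1940;  s_9 = -5079;  s_{10} = -13297.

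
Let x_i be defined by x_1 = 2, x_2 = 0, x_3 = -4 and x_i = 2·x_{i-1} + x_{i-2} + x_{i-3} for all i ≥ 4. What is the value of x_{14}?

Step forward from the initial values:
x_4 = -6, x_5 = -16, x_6 = -42, …, x_{11} = -4462, x_{12} = -11364, x_{13} = -28942, x_{14} = -73710.

-73710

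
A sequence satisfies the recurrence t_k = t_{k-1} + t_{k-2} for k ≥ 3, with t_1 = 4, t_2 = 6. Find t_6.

t_3 = 10, t_4 = 16, t_5 = 26, t_6 = 42.

42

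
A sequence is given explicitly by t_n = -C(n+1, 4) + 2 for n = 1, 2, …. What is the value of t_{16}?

-2378

C(17, 4) = 2380, so t_{16} = -2378.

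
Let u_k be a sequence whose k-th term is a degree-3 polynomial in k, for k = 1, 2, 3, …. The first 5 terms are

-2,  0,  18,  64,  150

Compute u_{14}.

1st diffs: 2, 18, 46, 86.
2nd diffs: 16, 28, 40.
3rd diffs: 12, 12 (constant).
Newton forward-difference form: u_k = -2 + 2·C(k-1,1) + 16·C(k-1,2) + 12·C(k-1,3).
At k = 14: k-1 = 13, so u_{14} = -2 + 26 + 1248 + 3432 = 4704.

4704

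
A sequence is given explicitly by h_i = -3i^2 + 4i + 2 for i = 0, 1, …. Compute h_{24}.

h_{24} = -3·24^2 + 4·24 + 2 = -1630.

-1630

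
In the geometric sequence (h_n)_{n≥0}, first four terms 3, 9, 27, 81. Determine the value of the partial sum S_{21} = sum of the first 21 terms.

Common ratio r = 3.
h_n = 3·3^(n-0).
S = 3·(3^21 - 1)/(3 - 1) = 3·(10460353203 - 1)/(2) = 15690529803.

15690529803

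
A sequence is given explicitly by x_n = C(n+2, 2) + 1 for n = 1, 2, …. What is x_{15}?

137

C(17, 2) = 136, so x_{15} = 137.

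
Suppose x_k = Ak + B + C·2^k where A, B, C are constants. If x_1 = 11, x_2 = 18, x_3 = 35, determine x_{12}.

20448

At k = 1, 2, 3: A + B + 2C = 11; 2A + B + 4C = 18; 3A + B + 8C = 35.
Subtracting the first from the second: A + 2C = 7.
Subtracting the second from the third: A + 4C = 17.
Solving: C = 5, A = -3, then B = 4.
Therefore x_{12} = -36 + 4 + 5·4096 = 20448.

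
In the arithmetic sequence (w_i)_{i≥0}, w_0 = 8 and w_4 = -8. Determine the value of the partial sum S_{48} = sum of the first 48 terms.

Common difference d = (-8 - 8) / (4 - 0) = -4.
w_i = 8 + (i - 0)·(-4).
w_{47} = -180; S = 48·(8 + (-180))/2 = -4128.

-4128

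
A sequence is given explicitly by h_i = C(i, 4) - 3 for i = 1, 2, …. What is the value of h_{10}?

C(10, 4) = 210, so h_{10} = 207.

207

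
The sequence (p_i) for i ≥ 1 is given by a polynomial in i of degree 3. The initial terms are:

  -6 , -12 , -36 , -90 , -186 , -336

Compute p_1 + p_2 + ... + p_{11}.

-7326

1st diffs: -6, -24, -54, -96, -150.
2nd diffs: -18, -30, -42, -54.
3rd diffs: -12, -12, -12 (constant).
So p_i = -2i^3 + 3i^2 - i - 6.
Continuing: …, -552, -846, -1230, -1716, …, p_{11} = -2316.
Summing i = 1..11 (11 terms) gives -7326.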